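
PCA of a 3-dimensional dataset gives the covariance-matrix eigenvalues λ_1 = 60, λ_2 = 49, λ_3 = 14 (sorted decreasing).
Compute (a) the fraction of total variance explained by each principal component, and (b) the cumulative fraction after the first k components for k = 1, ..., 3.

Step 1 — total variance = trace(Sigma) = Σ λ_i = 60 + 49 + 14 = 123.

Step 2 — fraction explained by component i = λ_i / Σ λ:
  PC1: 60/123 = 0.4878
  PC2: 49/123 = 0.3984
  PC3: 14/123 = 0.1138

Step 3 — cumulative fraction after k components = (λ_1 + ... + λ_k) / Σ λ:
  k = 1: 60/123 = 0.4878
  k = 2: (60 + 49)/123 = 109/123 = 0.8862
  k = 3: (60 + 49 + 14)/123 = 123/123 = 1

Summary (fraction, with percent):

explained: PC1 0.4878 (48.78%), PC2 0.3984 (39.84%), PC3 0.1138 (11.38%);  cumulative: 0.4878, 0.8862, 1


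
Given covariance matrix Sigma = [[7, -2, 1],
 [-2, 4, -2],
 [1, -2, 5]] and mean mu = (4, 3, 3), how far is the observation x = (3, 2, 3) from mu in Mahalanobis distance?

Step 1 — centre the observation: (x - mu) = (-1, -1, 0).

Step 2 — invert Sigma (cofactor / det for 3×3, or solve directly):
  Sigma^{-1} = [[0.1667, 0.0833, 0],
 [0.0833, 0.3542, 0.125],
 [0, 0.125, 0.25]].

Step 3 — form the quadratic (x - mu)^T · Sigma^{-1} · (x - mu):
  Sigma^{-1} · (x - mu) = (-0.25, -0.4375, -0.125).
  (x - mu)^T · [Sigma^{-1} · (x - mu)] = (-1)·(-0.25) + (-1)·(-0.4375) + (0)·(-0.125) = 0.6875.

Step 4 — take square root: d = √(0.6875) ≈ 0.8292.

d(x, mu) = √(0.6875) ≈ 0.8292


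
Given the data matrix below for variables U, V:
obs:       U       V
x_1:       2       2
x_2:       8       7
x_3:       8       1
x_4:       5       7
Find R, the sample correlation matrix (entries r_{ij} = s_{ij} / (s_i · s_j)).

Step 1 — column means:
  mean(U) = (2 + 8 + 8 + 5) / 4 = 23/4 = 5.75
  mean(V) = (2 + 7 + 1 + 7) / 4 = 17/4 = 4.25

Step 2 — sample variances and covariances s[i,j] = (1/(n-1)) · Σ_k (x_{k,i} - mean_i) · (x_{k,j} - mean_j), with n-1 = 3:
  s[U,U] = ((-3.75)·(-3.75) + (2.25)·(2.25) + (2.25)·(2.25) + (-0.75)·(-0.75)) / 3 = 24.75/3 = 8.25
  s[U,V] = ((-3.75)·(-2.25) + (2.25)·(2.75) + (2.25)·(-3.25) + (-0.75)·(2.75)) / 3 = 5.25/3 = 1.75
  s[V,V] = ((-2.25)·(-2.25) + (2.75)·(2.75) + (-3.25)·(-3.25) + (2.75)·(2.75)) / 3 = 30.75/3 = 10.25
  Sample standard deviations s_i = √(s[i,i]):
  s(U) = √(8.25) = 2.8723
  s(V) = √(10.25) = 3.2016

Step 3 — r_{ij} = s_{ij} / (s_i · s_j):
  r[U,U] = 1 (diagonal).
  r[U,V] = 1.75 / (2.8723 · 3.2016) = 1.75 / 9.1958 = 0.1903
  r[V,V] = 1 (diagonal).

R is symmetric with unit diagonal. Assembling:

R = [[1, 0.1903],
 [0.1903, 1]]


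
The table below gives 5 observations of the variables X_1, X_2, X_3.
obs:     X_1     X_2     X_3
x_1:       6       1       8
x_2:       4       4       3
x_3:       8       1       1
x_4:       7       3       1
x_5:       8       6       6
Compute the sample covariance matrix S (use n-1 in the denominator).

Step 1 — column means:
  mean(X_1) = (6 + 4 + 8 + 7 + 8) / 5 = 33/5 = 6.6
  mean(X_2) = (1 + 4 + 1 + 3 + 6) / 5 = 15/5 = 3
  mean(X_3) = (8 + 3 + 1 + 1 + 6) / 5 = 19/5 = 3.8

Step 2 — sample covariance S[i,j] = (1/(n-1)) · Σ_k (x_{k,i} - mean_i) · (x_{k,j} - mean_j), with n-1 = 4.
  S[X_1,X_1] = ((-0.6)·(-0.6) + (-2.6)·(-2.6) + (1.4)·(1.4) + (0.4)·(0.4) + (1.4)·(1.4)) / 4 = 11.2/4 = 2.8
  S[X_1,X_2] = ((-0.6)·(-2) + (-2.6)·(1) + (1.4)·(-2) + (0.4)·(0) + (1.4)·(3)) / 4 = 0/4 = 0
  S[X_1,X_3] = ((-0.6)·(4.2) + (-2.6)·(-0.8) + (1.4)·(-2.8) + (0.4)·(-2.8) + (1.4)·(2.2)) / 4 = -2.4/4 = -0.6
  S[X_2,X_2] = ((-2)·(-2) + (1)·(1) + (-2)·(-2) + (0)·(0) + (3)·(3)) / 4 = 18/4 = 4.5
  S[X_2,X_3] = ((-2)·(4.2) + (1)·(-0.8) + (-2)·(-2.8) + (0)·(-2.8) + (3)·(2.2)) / 4 = 3/4 = 0.75
  S[X_3,X_3] = ((4.2)·(4.2) + (-0.8)·(-0.8) + (-2.8)·(-2.8) + (-2.8)·(-2.8) + (2.2)·(2.2)) / 4 = 38.8/4 = 9.7

S is symmetric (S[j,i] = S[i,j]). Assembling:

S = [[2.8, 0, -0.6],
 [0, 4.5, 0.75],
 [-0.6, 0.75, 9.7]]


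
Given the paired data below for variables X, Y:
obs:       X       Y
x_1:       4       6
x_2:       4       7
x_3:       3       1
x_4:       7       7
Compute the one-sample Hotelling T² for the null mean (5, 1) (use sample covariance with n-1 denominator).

Step 1 — sample mean vector:
  mean(X) = (4 + 4 + 3 + 7) / 4 = 18/4 = 4.5
  mean(Y) = (6 + 7 + 1 + 7) / 4 = 21/4 = 5.25
  x̄ = (4.5, 5.25),  deviation x̄ - mu_0 = (4.5, 5.25) - (5, 1) = (-0.5, 4.25).

Step 2 — sample covariance matrix, S[i,j] = (1/(n-1)) · Σ_k (x_{k,i} - mean_i) · (x_{k,j} - mean_j), divisor n-1 = 3:
  S[X,X] = ((-0.5)·(-0.5) + (-0.5)·(-0.5) + (-1.5)·(-1.5) + (2.5)·(2.5)) / 3 = 9/3 = 3
  S[X,Y] = ((-0.5)·(0.75) + (-0.5)·(1.75) + (-1.5)·(-4.25) + (2.5)·(1.75)) / 3 = 9.5/3 = 3.1667
  S[Y,Y] = ((0.75)·(0.75) + (1.75)·(1.75) + (-4.25)·(-4.25) + (1.75)·(1.75)) / 3 = 24.75/3 = 8.25
  S = [[3, 3.1667],
 [3.1667, 8.25]].

Step 3 — invert S. det(S) = 3·8.25 - (3.1667)² = 14.7222.
  S^{-1} = (1/det) · [[d, -b], [-b, a]] = [[0.5604, -0.2151],
 [-0.2151, 0.2038]].

Step 4 — quadratic form (x̄ - mu_0)^T · S^{-1} · (x̄ - mu_0):
  S^{-1} · (x̄ - mu_0) = (-1.1943, 0.9736),
  (x̄ - mu_0)^T · [...] = (-0.5)·(-1.1943) + (4.25)·(0.9736) = 4.7349.

Step 5 — scale by n: T² = 4 · 4.7349 = 18.9396.

T² ≈ 18.9396


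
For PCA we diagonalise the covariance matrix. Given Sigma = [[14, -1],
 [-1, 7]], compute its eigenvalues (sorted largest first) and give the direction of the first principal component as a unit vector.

Step 1 — characteristic polynomial of 2×2 Sigma:
  det(Sigma - λI) = λ² - trace · λ + det = 0.
  trace = 14 + 7 = 21, det = 14·7 - (-1)² = 97.
Step 2 — discriminant:
  Δ = trace² - 4·det = 441 - 388 = 53.
Step 3 — eigenvalues:
  λ = (trace ± √Δ)/2 = (21 ± 7.2801)/2,
  λ_1 = 14.1401,  λ_2 = 6.8599.

Step 4 — unit eigenvector for λ_1: solve (Sigma - λ_1 I)v = 0. First row:
  (14 - 14.1401)·v_x + (-1)·v_y = 0, i.e. (-0.1401)·v_x + (-1)·v_y = 0,
  so v ∝ (b, λ_1 - a) = (-1, 0.1401); multiply by -1 so the first entry is positive: u = (1, -0.1401).
  ||u|| = √((1)² + (-0.1401)²) = √(1.0196) ≈ 1.0098,
  v_1 = u/||u|| ≈ (0.9903, -0.1387) (||v_1|| = 1).

λ_1 = 14.1401,  λ_2 = 6.8599;  v_1 ≈ (0.9903, -0.1387)


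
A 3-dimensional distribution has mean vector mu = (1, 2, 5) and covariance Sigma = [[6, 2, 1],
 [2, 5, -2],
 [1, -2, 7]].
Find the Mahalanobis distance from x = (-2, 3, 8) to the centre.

Step 1 — centre the observation: (x - mu) = (-3, 1, 3).

Step 2 — invert Sigma (cofactor / det for 3×3, or solve directly):
  Sigma^{-1} = [[0.2138, -0.1103, -0.0621],
 [-0.1103, 0.2828, 0.0966],
 [-0.0621, 0.0966, 0.1793]].

Step 3 — form the quadratic (x - mu)^T · Sigma^{-1} · (x - mu):
  Sigma^{-1} · (x - mu) = (-0.9379, 0.9034, 0.8207).
  (x - mu)^T · [Sigma^{-1} · (x - mu)] = (-3)·(-0.9379) + (1)·(0.9034) + (3)·(0.8207) = 6.1793.

Step 4 — take square root: d = √(6.1793) ≈ 2.4858.

d(x, mu) = √(6.1793) ≈ 2.4858


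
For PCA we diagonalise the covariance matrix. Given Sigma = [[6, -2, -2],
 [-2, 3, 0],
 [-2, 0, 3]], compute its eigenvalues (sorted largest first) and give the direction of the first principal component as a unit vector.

Step 1 — characteristic polynomial p(λ) = det(λI - Sigma) = λ³ - tr·λ² + c_1·λ - det, where tr = trace, c_1 = sum of the principal 2×2 minors, det = det(Sigma):
  tr = 6 + 3 + 3 = 12,
  c_1 = (6·3 - (-2)²) + (6·3 - (-2)²) + (3·3 - (0)²) = 14 + 14 + 9 = 37,
  det = 6·(3·3 - (0)²) - (-2)·((-2)·3 - (0)·(-2)) + (-2)·((-2)·(0) - 3·(-2)) = 6·(9) - (-2)·(-6) + (-2)·(6) = 30.
  So p(λ) = λ³ - 12λ² + 37λ - 30.
Step 2 — look for an integer root (rational root theorem: any rational root is an integer divisor of 30). Testing λ = 3:
  p(3) = 27 - 108 + 111 - 30 = 0  ✓
  Dividing out (λ - 3): p(λ) = (λ - 3)(λ² - 9λ + 10).
Step 3 — remaining eigenvalues from the quadratic λ² - 9λ + 10 = 0:
  Δ = 9² - 4·10 = 81 - 40 = 41,  λ = (9 ± √41)/2 = (9 ± 6.4031)/2 ≈ 7.7016 or 1.2984.
  Sorted: λ_1 = 7.7016,  λ_2 = 3,  λ_3 = 1.2984  (check: sum = 12 = tr ✓).

Step 4 — unit eigenvector for λ_1 ≈ 7.7016: v spans the null space of (Sigma - λ_1 I), whose rows are
  r_1 = (-1.7016, -2, -2),  r_2 = (-2, -4.7016, 0),  r_3 = (-2, 0, -4.7016).
  v is orthogonal to every row, so take v ∝ r_1 × r_2 = ((-2)·(0) - (-2)·(-4.7016), (-2)·(-2) - (-1.7016)·(0), (-1.7016)·(-4.7016) - (-2)·(-2)) ≈ (-9.4031, 4, 4).
  Rescale (multiply by -1 so the first nonzero entry is positive): u = (9.4031, -4, -4).
  ||u|| = √((9.4031)² + (-4)² + (-4)²) = √(120.4187) ≈ 10.9735,  v_1 = u/||u|| ≈ (0.8569, -0.3645, -0.3645) (||v_1|| = 1).

λ_1 = 7.7016,  λ_2 = 3,  λ_3 = 1.2984;  v_1 ≈ (0.8569, -0.3645, -0.3645)


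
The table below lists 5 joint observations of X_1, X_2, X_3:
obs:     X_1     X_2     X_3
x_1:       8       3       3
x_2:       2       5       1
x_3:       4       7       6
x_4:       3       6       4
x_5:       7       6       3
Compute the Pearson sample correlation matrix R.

Step 1 — column means:
  mean(X_1) = (8 + 2 + 4 + 3 + 7) / 5 = 24/5 = 4.8
  mean(X_2) = (3 + 5 + 7 + 6 + 6) / 5 = 27/5 = 5.4
  mean(X_3) = (3 + 1 + 6 + 4 + 3) / 5 = 17/5 = 3.4

Step 2 — sample variances and covariances s[i,j] = (1/(n-1)) · Σ_k (x_{k,i} - mean_i) · (x_{k,j} - mean_j), with n-1 = 4:
  s[X_1,X_1] = ((3.2)·(3.2) + (-2.8)·(-2.8) + (-0.8)·(-0.8) + (-1.8)·(-1.8) + (2.2)·(2.2)) / 4 = 26.8/4 = 6.7
  s[X_1,X_2] = ((3.2)·(-2.4) + (-2.8)·(-0.4) + (-0.8)·(1.6) + (-1.8)·(0.6) + (2.2)·(0.6)) / 4 = -7.6/4 = -1.9
  s[X_1,X_3] = ((3.2)·(-0.4) + (-2.8)·(-2.4) + (-0.8)·(2.6) + (-1.8)·(0.6) + (2.2)·(-0.4)) / 4 = 1.4/4 = 0.35
  s[X_2,X_2] = ((-2.4)·(-2.4) + (-0.4)·(-0.4) + (1.6)·(1.6) + (0.6)·(0.6) + (0.6)·(0.6)) / 4 = 9.2/4 = 2.3
  s[X_2,X_3] = ((-2.4)·(-0.4) + (-0.4)·(-2.4) + (1.6)·(2.6) + (0.6)·(0.6) + (0.6)·(-0.4)) / 4 = 6.2/4 = 1.55
  s[X_3,X_3] = ((-0.4)·(-0.4) + (-2.4)·(-2.4) + (2.6)·(2.6) + (0.6)·(0.6) + (-0.4)·(-0.4)) / 4 = 13.2/4 = 3.3
  Sample standard deviations s_i = √(s[i,i]):
  s(X_1) = √(6.7) = 2.5884
  s(X_2) = √(2.3) = 1.5166
  s(X_3) = √(3.3) = 1.8166

Step 3 — r_{ij} = s_{ij} / (s_i · s_j):
  r[X_1,X_1] = 1 (diagonal).
  r[X_1,X_2] = -1.9 / (2.5884 · 1.5166) = -1.9 / 3.9256 = -0.484
  r[X_1,X_3] = 0.35 / (2.5884 · 1.8166) = 0.35 / 4.7021 = 0.0744
  r[X_2,X_2] = 1 (diagonal).
  r[X_2,X_3] = 1.55 / (1.5166 · 1.8166) = 1.55 / 2.755 = 0.5626
  r[X_3,X_3] = 1 (diagonal).

R is symmetric with unit diagonal. Assembling:

R = [[1, -0.484, 0.0744],
 [-0.484, 1, 0.5626],
 [0.0744, 0.5626, 1]]


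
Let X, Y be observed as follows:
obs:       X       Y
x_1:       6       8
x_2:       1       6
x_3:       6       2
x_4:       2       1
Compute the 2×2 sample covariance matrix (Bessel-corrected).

Step 1 — column means:
  mean(X) = (6 + 1 + 6 + 2) / 4 = 15/4 = 3.75
  mean(Y) = (8 + 6 + 2 + 1) / 4 = 17/4 = 4.25

Step 2 — sample covariance S[i,j] = (1/(n-1)) · Σ_k (x_{k,i} - mean_i) · (x_{k,j} - mean_j), with n-1 = 3.
  S[X,X] = ((2.25)·(2.25) + (-2.75)·(-2.75) + (2.25)·(2.25) + (-1.75)·(-1.75)) / 3 = 20.75/3 = 6.9167
  S[X,Y] = ((2.25)·(3.75) + (-2.75)·(1.75) + (2.25)·(-2.25) + (-1.75)·(-3.25)) / 3 = 4.25/3 = 1.4167
  S[Y,Y] = ((3.75)·(3.75) + (1.75)·(1.75) + (-2.25)·(-2.25) + (-3.25)·(-3.25)) / 3 = 32.75/3 = 10.9167

S is symmetric (S[j,i] = S[i,j]). Assembling:

S = [[6.9167, 1.4167],
 [1.4167, 10.9167]]


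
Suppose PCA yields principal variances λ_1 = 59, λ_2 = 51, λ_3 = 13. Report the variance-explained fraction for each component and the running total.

Step 1 — total variance = trace(Sigma) = Σ λ_i = 59 + 51 + 13 = 123.

Step 2 — fraction explained by component i = λ_i / Σ λ:
  PC1: 59/123 = 0.4797
  PC2: 51/123 = 0.4146
  PC3: 13/123 = 0.1057

Step 3 — cumulative fraction after k components = (λ_1 + ... + λ_k) / Σ λ:
  k = 1: 59/123 = 0.4797
  k = 2: (59 + 51)/123 = 110/123 = 0.8943
  k = 3: (59 + 51 + 13)/123 = 123/123 = 1

Summary (fraction, with percent):

explained: PC1 0.4797 (47.97%), PC2 0.4146 (41.46%), PC3 0.1057 (10.57%);  cumulative: 0.4797, 0.8943, 1


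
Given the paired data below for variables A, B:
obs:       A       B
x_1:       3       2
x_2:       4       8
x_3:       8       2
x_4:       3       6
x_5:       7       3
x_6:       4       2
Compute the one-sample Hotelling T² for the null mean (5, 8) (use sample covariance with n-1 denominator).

Step 1 — sample mean vector:
  mean(A) = (3 + 4 + 8 + 3 + 7 + 4) / 6 = 29/6 = 4.8333
  mean(B) = (2 + 8 + 2 + 6 + 3 + 2) / 6 = 23/6 = 3.8333
  x̄ = (4.8333, 3.8333),  deviation x̄ - mu_0 = (4.8333, 3.8333) - (5, 8) = (-0.1667, -4.1667).

Step 2 — sample covariance matrix, S[i,j] = (1/(n-1)) · Σ_k (x_{k,i} - mean_i) · (x_{k,j} - mean_j), divisor n-1 = 5:
  S[A,A] = ((-1.8333)·(-1.8333) + (-0.8333)·(-0.8333) + (3.1667)·(3.1667) + (-1.8333)·(-1.8333) + (2.1667)·(2.1667) + (-0.8333)·(-0.8333)) / 5 = 22.8333/5 = 4.5667
  S[A,B] = ((-1.8333)·(-1.8333) + (-0.8333)·(4.1667) + (3.1667)·(-1.8333) + (-1.8333)·(2.1667) + (2.1667)·(-0.8333) + (-0.8333)·(-1.8333)) / 5 = -10.1667/5 = -2.0333
  S[B,B] = ((-1.8333)·(-1.8333) + (4.1667)·(4.1667) + (-1.8333)·(-1.8333) + (2.1667)·(2.1667) + (-0.8333)·(-0.8333) + (-1.8333)·(-1.8333)) / 5 = 32.8333/5 = 6.5667
  S = [[4.5667, -2.0333],
 [-2.0333, 6.5667]].

Step 3 — invert S. det(S) = 4.5667·6.5667 - (-2.0333)² = 25.8533.
  S^{-1} = (1/det) · [[d, -b], [-b, a]] = [[0.254, 0.0786],
 [0.0786, 0.1766]].

Step 4 — quadratic form (x̄ - mu_0)^T · S^{-1} · (x̄ - mu_0):
  S^{-1} · (x̄ - mu_0) = (-0.37, -0.7491),
  (x̄ - mu_0)^T · [...] = (-0.1667)·(-0.37) + (-4.1667)·(-0.7491) = 3.1829.

Step 5 — scale by n: T² = 6 · 3.1829 = 19.0975.

T² ≈ 19.0975


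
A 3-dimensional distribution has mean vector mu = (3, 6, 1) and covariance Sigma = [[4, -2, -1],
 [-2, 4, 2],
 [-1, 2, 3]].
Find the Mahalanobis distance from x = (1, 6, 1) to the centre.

Step 1 — centre the observation: (x - mu) = (-2, 0, 0).

Step 2 — invert Sigma (cofactor / det for 3×3, or solve directly):
  Sigma^{-1} = [[0.3333, 0.1667, 0],
 [0.1667, 0.4583, -0.25],
 [0, -0.25, 0.5]].

Step 3 — form the quadratic (x - mu)^T · Sigma^{-1} · (x - mu):
  Sigma^{-1} · (x - mu) = (-0.6667, -0.3333, 0).
  (x - mu)^T · [Sigma^{-1} · (x - mu)] = (-2)·(-0.6667) + (0)·(-0.3333) + (0)·(0) = 1.3333.

Step 4 — take square root: d = √(1.3333) ≈ 1.1547.

d(x, mu) = √(1.3333) ≈ 1.1547


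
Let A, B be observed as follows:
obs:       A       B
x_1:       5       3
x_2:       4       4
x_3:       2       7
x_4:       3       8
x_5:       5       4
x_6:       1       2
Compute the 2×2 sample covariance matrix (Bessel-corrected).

Step 1 — column means:
  mean(A) = (5 + 4 + 2 + 3 + 5 + 1) / 6 = 20/6 = 3.3333
  mean(B) = (3 + 4 + 7 + 8 + 4 + 2) / 6 = 28/6 = 4.6667

Step 2 — sample covariance S[i,j] = (1/(n-1)) · Σ_k (x_{k,i} - mean_i) · (x_{k,j} - mean_j), with n-1 = 5.
  S[A,A] = ((1.6667)·(1.6667) + (0.6667)·(0.6667) + (-1.3333)·(-1.3333) + (-0.3333)·(-0.3333) + (1.6667)·(1.6667) + (-2.3333)·(-2.3333)) / 5 = 13.3333/5 = 2.6667
  S[A,B] = ((1.6667)·(-1.6667) + (0.6667)·(-0.6667) + (-1.3333)·(2.3333) + (-0.3333)·(3.3333) + (1.6667)·(-0.6667) + (-2.3333)·(-2.6667)) / 5 = -2.3333/5 = -0.4667
  S[B,B] = ((-1.6667)·(-1.6667) + (-0.6667)·(-0.6667) + (2.3333)·(2.3333) + (3.3333)·(3.3333) + (-0.6667)·(-0.6667) + (-2.6667)·(-2.6667)) / 5 = 27.3333/5 = 5.4667

S is symmetric (S[j,i] = S[i,j]). Assembling:

S = [[2.6667, -0.4667],
 [-0.4667, 5.4667]]


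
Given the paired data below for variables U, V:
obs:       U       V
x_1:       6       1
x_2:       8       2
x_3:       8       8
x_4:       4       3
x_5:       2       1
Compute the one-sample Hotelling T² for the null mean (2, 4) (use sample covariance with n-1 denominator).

Step 1 — sample mean vector:
  mean(U) = (6 + 8 + 8 + 4 + 2) / 5 = 28/5 = 5.6
  mean(V) = (1 + 2 + 8 + 3 + 1) / 5 = 15/5 = 3
  x̄ = (5.6, 3),  deviation x̄ - mu_0 = (5.6, 3) - (2, 4) = (3.6, -1).

Step 2 — sample covariance matrix, S[i,j] = (1/(n-1)) · Σ_k (x_{k,i} - mean_i) · (x_{k,j} - mean_j), divisor n-1 = 4:
  S[U,U] = ((0.4)·(0.4) + (2.4)·(2.4) + (2.4)·(2.4) + (-1.6)·(-1.6) + (-3.6)·(-3.6)) / 4 = 27.2/4 = 6.8
  S[U,V] = ((0.4)·(-2) + (2.4)·(-1) + (2.4)·(5) + (-1.6)·(0) + (-3.6)·(-2)) / 4 = 16/4 = 4
  S[V,V] = ((-2)·(-2) + (-1)·(-1) + (5)·(5) + (0)·(0) + (-2)·(-2)) / 4 = 34/4 = 8.5
  S = [[6.8, 4],
 [4, 8.5]].

Step 3 — invert S. det(S) = 6.8·8.5 - (4)² = 41.8.
  S^{-1} = (1/det) · [[d, -b], [-b, a]] = [[0.2033, -0.0957],
 [-0.0957, 0.1627]].

Step 4 — quadratic form (x̄ - mu_0)^T · S^{-1} · (x̄ - mu_0):
  S^{-1} · (x̄ - mu_0) = (0.8278, -0.5072),
  (x̄ - mu_0)^T · [...] = (3.6)·(0.8278) + (-1)·(-0.5072) = 3.4871.

Step 5 — scale by n: T² = 5 · 3.4871 = 17.4354.

T² ≈ 17.4354


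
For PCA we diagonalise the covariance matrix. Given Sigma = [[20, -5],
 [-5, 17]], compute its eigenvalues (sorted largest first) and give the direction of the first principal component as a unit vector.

Step 1 — characteristic polynomial of 2×2 Sigma:
  det(Sigma - λI) = λ² - trace · λ + det = 0.
  trace = 20 + 17 = 37, det = 20·17 - (-5)² = 315.
Step 2 — discriminant:
  Δ = trace² - 4·det = 1369 - 1260 = 109.
Step 3 — eigenvalues:
  λ = (trace ± √Δ)/2 = (37 ± 10.4403)/2,
  λ_1 = 23.7202,  λ_2 = 13.2798.

Step 4 — unit eigenvector for λ_1: solve (Sigma - λ_1 I)v = 0. First row:
  (20 - 23.7202)·v_x + (-5)·v_y = 0, i.e. (-3.7202)·v_x + (-5)·v_y = 0,
  so v ∝ (b, λ_1 - a) = (-5, 3.7202); multiply by -1 so the first entry is positive: u = (5, -3.7202).
  ||u|| = √((5)² + (-3.7202)²) = √(38.8395) ≈ 6.2321,
  v_1 = u/||u|| ≈ (0.8023, -0.5969) (||v_1|| = 1).

λ_1 = 23.7202,  λ_2 = 13.2798;  v_1 ≈ (0.8023, -0.5969)


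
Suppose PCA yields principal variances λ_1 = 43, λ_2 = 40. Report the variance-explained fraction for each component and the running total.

Step 1 — total variance = trace(Sigma) = Σ λ_i = 43 + 40 = 83.

Step 2 — fraction explained by component i = λ_i / Σ λ:
  PC1: 43/83 = 0.5181
  PC2: 40/83 = 0.4819

Step 3 — cumulative fraction after k components = (λ_1 + ... + λ_k) / Σ λ:
  k = 1: 43/83 = 0.5181
  k = 2: (43 + 40)/83 = 83/83 = 1

Summary (fraction, with percent):

explained: PC1 0.5181 (51.81%), PC2 0.4819 (48.19%);  cumulative: 0.5181, 1


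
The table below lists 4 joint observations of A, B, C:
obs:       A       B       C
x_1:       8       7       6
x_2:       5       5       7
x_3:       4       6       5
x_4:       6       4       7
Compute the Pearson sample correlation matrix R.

Step 1 — column means:
  mean(A) = (8 + 5 + 4 + 6) / 4 = 23/4 = 5.75
  mean(B) = (7 + 5 + 6 + 4) / 4 = 22/4 = 5.5
  mean(C) = (6 + 7 + 5 + 7) / 4 = 25/4 = 6.25

Step 2 — sample variances and covariances s[i,j] = (1/(n-1)) · Σ_k (x_{k,i} - mean_i) · (x_{k,j} - mean_j), with n-1 = 3:
  s[A,A] = ((2.25)·(2.25) + (-0.75)·(-0.75) + (-1.75)·(-1.75) + (0.25)·(0.25)) / 3 = 8.75/3 = 2.9167
  s[A,B] = ((2.25)·(1.5) + (-0.75)·(-0.5) + (-1.75)·(0.5) + (0.25)·(-1.5)) / 3 = 2.5/3 = 0.8333
  s[A,C] = ((2.25)·(-0.25) + (-0.75)·(0.75) + (-1.75)·(-1.25) + (0.25)·(0.75)) / 3 = 1.25/3 = 0.4167
  s[B,B] = ((1.5)·(1.5) + (-0.5)·(-0.5) + (0.5)·(0.5) + (-1.5)·(-1.5)) / 3 = 5/3 = 1.6667
  s[B,C] = ((1.5)·(-0.25) + (-0.5)·(0.75) + (0.5)·(-1.25) + (-1.5)·(0.75)) / 3 = -2.5/3 = -0.8333
  s[C,C] = ((-0.25)·(-0.25) + (0.75)·(0.75) + (-1.25)·(-1.25) + (0.75)·(0.75)) / 3 = 2.75/3 = 0.9167
  Sample standard deviations s_i = √(s[i,i]):
  s(A) = √(2.9167) = 1.7078
  s(B) = √(1.6667) = 1.291
  s(C) = √(0.9167) = 0.9574

Step 3 — r_{ij} = s_{ij} / (s_i · s_j):
  r[A,A] = 1 (diagonal).
  r[A,B] = 0.8333 / (1.7078 · 1.291) = 0.8333 / 2.2048 = 0.378
  r[A,C] = 0.4167 / (1.7078 · 0.9574) = 0.4167 / 1.6351 = 0.2548
  r[B,B] = 1 (diagonal).
  r[B,C] = -0.8333 / (1.291 · 0.9574) = -0.8333 / 1.236 = -0.6742
  r[C,C] = 1 (diagonal).

R is symmetric with unit diagonal. Assembling:

R = [[1, 0.378, 0.2548],
 [0.378, 1, -0.6742],
 [0.2548, -0.6742, 1]]


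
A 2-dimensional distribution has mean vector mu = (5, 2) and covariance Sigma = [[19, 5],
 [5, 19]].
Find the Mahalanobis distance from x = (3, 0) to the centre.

Step 1 — centre the observation: (x - mu) = (-2, -2).

Step 2 — invert Sigma. det(Sigma) = 19·19 - (5)² = 336.
  Sigma^{-1} = (1/det) · [[d, -b], [-b, a]] = [[0.0565, -0.0149],
 [-0.0149, 0.0565]].

Step 3 — form the quadratic (x - mu)^T · Sigma^{-1} · (x - mu):
  Sigma^{-1} · (x - mu) = (-0.0833, -0.0833).
  (x - mu)^T · [Sigma^{-1} · (x - mu)] = (-2)·(-0.0833) + (-2)·(-0.0833) = 0.3333.

Step 4 — take square root: d = √(0.3333) ≈ 0.5774.

d(x, mu) = √(0.3333) ≈ 0.5774


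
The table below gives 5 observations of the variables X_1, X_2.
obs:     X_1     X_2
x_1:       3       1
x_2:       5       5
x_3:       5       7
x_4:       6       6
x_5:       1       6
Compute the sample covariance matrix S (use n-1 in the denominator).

Step 1 — column means:
  mean(X_1) = (3 + 5 + 5 + 6 + 1) / 5 = 20/5 = 4
  mean(X_2) = (1 + 5 + 7 + 6 + 6) / 5 = 25/5 = 5

Step 2 — sample covariance S[i,j] = (1/(n-1)) · Σ_k (x_{k,i} - mean_i) · (x_{k,j} - mean_j), with n-1 = 4.
  S[X_1,X_1] = ((-1)·(-1) + (1)·(1) + (1)·(1) + (2)·(2) + (-3)·(-3)) / 4 = 16/4 = 4
  S[X_1,X_2] = ((-1)·(-4) + (1)·(0) + (1)·(2) + (2)·(1) + (-3)·(1)) / 4 = 5/4 = 1.25
  S[X_2,X_2] = ((-4)·(-4) + (0)·(0) + (2)·(2) + (1)·(1) + (1)·(1)) / 4 = 22/4 = 5.5

S is symmetric (S[j,i] = S[i,j]). Assembling:

S = [[4, 1.25],
 [1.25, 5.5]]


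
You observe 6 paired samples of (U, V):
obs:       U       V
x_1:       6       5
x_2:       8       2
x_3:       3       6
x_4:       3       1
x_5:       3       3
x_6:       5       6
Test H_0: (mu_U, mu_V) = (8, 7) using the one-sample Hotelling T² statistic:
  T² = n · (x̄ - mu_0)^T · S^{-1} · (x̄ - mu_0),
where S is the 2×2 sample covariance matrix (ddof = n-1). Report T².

Step 1 — sample mean vector:
  mean(U) = (6 + 8 + 3 + 3 + 3 + 5) / 6 = 28/6 = 4.6667
  mean(V) = (5 + 2 + 6 + 1 + 3 + 6) / 6 = 23/6 = 3.8333
  x̄ = (4.6667, 3.8333),  deviation x̄ - mu_0 = (4.6667, 3.8333) - (8, 7) = (-3.3333, -3.1667).

Step 2 — sample covariance matrix, S[i,j] = (1/(n-1)) · Σ_k (x_{k,i} - mean_i) · (x_{k,j} - mean_j), divisor n-1 = 5:
  S[U,U] = ((1.3333)·(1.3333) + (3.3333)·(3.3333) + (-1.6667)·(-1.6667) + (-1.6667)·(-1.6667) + (-1.6667)·(-1.6667) + (0.3333)·(0.3333)) / 5 = 21.3333/5 = 4.2667
  S[U,V] = ((1.3333)·(1.1667) + (3.3333)·(-1.8333) + (-1.6667)·(2.1667) + (-1.6667)·(-2.8333) + (-1.6667)·(-0.8333) + (0.3333)·(2.1667)) / 5 = -1.3333/5 = -0.2667
  S[V,V] = ((1.1667)·(1.1667) + (-1.8333)·(-1.8333) + (2.1667)·(2.1667) + (-2.8333)·(-2.8333) + (-0.8333)·(-0.8333) + (2.1667)·(2.1667)) / 5 = 22.8333/5 = 4.5667
  S = [[4.2667, -0.2667],
 [-0.2667, 4.5667]].

Step 3 — invert S. det(S) = 4.2667·4.5667 - (-0.2667)² = 19.4133.
  S^{-1} = (1/det) · [[d, -b], [-b, a]] = [[0.2352, 0.0137],
 [0.0137, 0.2198]].

Step 4 — quadratic form (x̄ - mu_0)^T · S^{-1} · (x̄ - mu_0):
  S^{-1} · (x̄ - mu_0) = (-0.8276, -0.7418),
  (x̄ - mu_0)^T · [...] = (-3.3333)·(-0.8276) + (-3.1667)·(-0.7418) = 5.1076.

Step 5 — scale by n: T² = 6 · 5.1076 = 30.6456.

T² ≈ 30.6456


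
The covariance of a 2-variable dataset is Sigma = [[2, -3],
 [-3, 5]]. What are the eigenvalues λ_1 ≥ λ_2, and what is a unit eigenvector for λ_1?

Step 1 — characteristic polynomial of 2×2 Sigma:
  det(Sigma - λI) = λ² - trace · λ + det = 0.
  trace = 2 + 5 = 7, det = 2·5 - (-3)² = 1.
Step 2 — discriminant:
  Δ = trace² - 4·det = 49 - 4 = 45.
Step 3 — eigenvalues:
  λ = (trace ± √Δ)/2 = (7 ± 6.7082)/2,
  λ_1 = 6.8541,  λ_2 = 0.1459.

Step 4 — unit eigenvector for λ_1: solve (Sigma - λ_1 I)v = 0. First row:
  (2 - 6.8541)·v_x + (-3)·v_y = 0, i.e. (-4.8541)·v_x + (-3)·v_y = 0,
  so v ∝ (b, λ_1 - a) = (-3, 4.8541); multiply by -1 so the first entry is positive: u = (3, -4.8541).
  ||u|| = √((3)² + (-4.8541)²) = √(32.5623) ≈ 5.7063,
  v_1 = u/||u|| ≈ (0.5257, -0.8507) (||v_1|| = 1).

λ_1 = 6.8541,  λ_2 = 0.1459;  v_1 ≈ (0.5257, -0.8507)


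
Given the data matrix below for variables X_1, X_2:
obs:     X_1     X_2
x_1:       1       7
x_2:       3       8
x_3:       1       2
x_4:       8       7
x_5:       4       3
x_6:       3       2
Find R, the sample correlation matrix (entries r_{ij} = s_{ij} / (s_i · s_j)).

Step 1 — column means:
  mean(X_1) = (1 + 3 + 1 + 8 + 4 + 3) / 6 = 20/6 = 3.3333
  mean(X_2) = (7 + 8 + 2 + 7 + 3 + 2) / 6 = 29/6 = 4.8333

Step 2 — sample variances and covariances s[i,j] = (1/(n-1)) · Σ_k (x_{k,i} - mean_i) · (x_{k,j} - mean_j), with n-1 = 5:
  s[X_1,X_1] = ((-2.3333)·(-2.3333) + (-0.3333)·(-0.3333) + (-2.3333)·(-2.3333) + (4.6667)·(4.6667) + (0.6667)·(0.6667) + (-0.3333)·(-0.3333)) / 5 = 33.3333/5 = 6.6667
  s[X_1,X_2] = ((-2.3333)·(2.1667) + (-0.3333)·(3.1667) + (-2.3333)·(-2.8333) + (4.6667)·(2.1667) + (0.6667)·(-1.8333) + (-0.3333)·(-2.8333)) / 5 = 10.3333/5 = 2.0667
  s[X_2,X_2] = ((2.1667)·(2.1667) + (3.1667)·(3.1667) + (-2.8333)·(-2.8333) + (2.1667)·(2.1667) + (-1.8333)·(-1.8333) + (-2.8333)·(-2.8333)) / 5 = 38.8333/5 = 7.7667
  Sample standard deviations s_i = √(s[i,i]):
  s(X_1) = √(6.6667) = 2.582
  s(X_2) = √(7.7667) = 2.7869

Step 3 — r_{ij} = s_{ij} / (s_i · s_j):
  r[X_1,X_1] = 1 (diagonal).
  r[X_1,X_2] = 2.0667 / (2.582 · 2.7869) = 2.0667 / 7.1957 = 0.2872
  r[X_2,X_2] = 1 (diagonal).

R is symmetric with unit diagonal. Assembling:

R = [[1, 0.2872],
 [0.2872, 1]]


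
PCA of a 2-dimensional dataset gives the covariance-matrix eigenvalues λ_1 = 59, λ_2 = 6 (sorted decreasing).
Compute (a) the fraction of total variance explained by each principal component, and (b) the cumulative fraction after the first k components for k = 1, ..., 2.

Step 1 — total variance = trace(Sigma) = Σ λ_i = 59 + 6 = 65.

Step 2 — fraction explained by component i = λ_i / Σ λ:
  PC1: 59/65 = 0.9077
  PC2: 6/65 = 0.0923

Step 3 — cumulative fraction after k components = (λ_1 + ... + λ_k) / Σ λ:
  k = 1: 59/65 = 0.9077
  k = 2: (59 + 6)/65 = 65/65 = 1

Summary (fraction, with percent):

explained: PC1 0.9077 (90.77%), PC2 0.0923 (9.23%);  cumulative: 0.9077, 1


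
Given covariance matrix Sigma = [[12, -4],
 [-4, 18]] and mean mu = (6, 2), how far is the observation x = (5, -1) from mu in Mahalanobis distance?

Step 1 — centre the observation: (x - mu) = (-1, -3).

Step 2 — invert Sigma. det(Sigma) = 12·18 - (-4)² = 200.
  Sigma^{-1} = (1/det) · [[d, -b], [-b, a]] = [[0.09, 0.02],
 [0.02, 0.06]].

Step 3 — form the quadratic (x - mu)^T · Sigma^{-1} · (x - mu):
  Sigma^{-1} · (x - mu) = (-0.15, -0.2).
  (x - mu)^T · [Sigma^{-1} · (x - mu)] = (-1)·(-0.15) + (-3)·(-0.2) = 0.75.

Step 4 — take square root: d = √(0.75) ≈ 0.866.

d(x, mu) = √(0.75) ≈ 0.866


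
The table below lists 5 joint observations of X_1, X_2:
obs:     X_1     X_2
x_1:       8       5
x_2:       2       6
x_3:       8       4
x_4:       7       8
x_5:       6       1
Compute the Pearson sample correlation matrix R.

Step 1 — column means:
  mean(X_1) = (8 + 2 + 8 + 7 + 6) / 5 = 31/5 = 6.2
  mean(X_2) = (5 + 6 + 4 + 8 + 1) / 5 = 24/5 = 4.8

Step 2 — sample variances and covariances s[i,j] = (1/(n-1)) · Σ_k (x_{k,i} - mean_i) · (x_{k,j} - mean_j), with n-1 = 4:
  s[X_1,X_1] = ((1.8)·(1.8) + (-4.2)·(-4.2) + (1.8)·(1.8) + (0.8)·(0.8) + (-0.2)·(-0.2)) / 4 = 24.8/4 = 6.2
  s[X_1,X_2] = ((1.8)·(0.2) + (-4.2)·(1.2) + (1.8)·(-0.8) + (0.8)·(3.2) + (-0.2)·(-3.8)) / 4 = -2.8/4 = -0.7
  s[X_2,X_2] = ((0.2)·(0.2) + (1.2)·(1.2) + (-0.8)·(-0.8) + (3.2)·(3.2) + (-3.8)·(-3.8)) / 4 = 26.8/4 = 6.7
  Sample standard deviations s_i = √(s[i,i]):
  s(X_1) = √(6.2) = 2.49
  s(X_2) = √(6.7) = 2.5884

Step 3 — r_{ij} = s_{ij} / (s_i · s_j):
  r[X_1,X_1] = 1 (diagonal).
  r[X_1,X_2] = -0.7 / (2.49 · 2.5884) = -0.7 / 6.4452 = -0.1086
  r[X_2,X_2] = 1 (diagonal).

R is symmetric with unit diagonal. Assembling:

R = [[1, -0.1086],
 [-0.1086, 1]]


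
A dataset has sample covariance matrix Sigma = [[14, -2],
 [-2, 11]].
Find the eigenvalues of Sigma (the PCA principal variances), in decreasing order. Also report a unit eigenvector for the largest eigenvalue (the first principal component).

Step 1 — characteristic polynomial of 2×2 Sigma:
  det(Sigma - λI) = λ² - trace · λ + det = 0.
  trace = 14 + 11 = 25, det = 14·11 - (-2)² = 150.
Step 2 — discriminant:
  Δ = trace² - 4·det = 625 - 600 = 25.
Step 3 — eigenvalues:
  λ = (trace ± √Δ)/2 = (25 ± 5)/2,
  λ_1 = 15,  λ_2 = 10.

Step 4 — unit eigenvector for λ_1: solve (Sigma - λ_1 I)v = 0. First row:
  (14 - 15)·v_x + (-2)·v_y = 0, i.e. (-1)·v_x + (-2)·v_y = 0,
  so v ∝ (b, λ_1 - a) = (-2, 1); multiply by -1 so the first entry is positive: u = (2, -1).
  ||u|| = √((2)² + (-1)²) = √(5) ≈ 2.2361,
  v_1 = u/||u|| ≈ (0.8944, -0.4472) (||v_1|| = 1).

λ_1 = 15,  λ_2 = 10;  v_1 ≈ (0.8944, -0.4472)


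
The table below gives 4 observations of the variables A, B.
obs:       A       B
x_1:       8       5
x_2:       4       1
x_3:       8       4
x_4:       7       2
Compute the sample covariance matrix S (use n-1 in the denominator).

Step 1 — column means:
  mean(A) = (8 + 4 + 8 + 7) / 4 = 27/4 = 6.75
  mean(B) = (5 + 1 + 4 + 2) / 4 = 12/4 = 3

Step 2 — sample covariance S[i,j] = (1/(n-1)) · Σ_k (x_{k,i} - mean_i) · (x_{k,j} - mean_j), with n-1 = 3.
  S[A,A] = ((1.25)·(1.25) + (-2.75)·(-2.75) + (1.25)·(1.25) + (0.25)·(0.25)) / 3 = 10.75/3 = 3.5833
  S[A,B] = ((1.25)·(2) + (-2.75)·(-2) + (1.25)·(1) + (0.25)·(-1)) / 3 = 9/3 = 3
  S[B,B] = ((2)·(2) + (-2)·(-2) + (1)·(1) + (-1)·(-1)) / 3 = 10/3 = 3.3333

S is symmetric (S[j,i] = S[i,j]). Assembling:

S = [[3.5833, 3],
 [3, 3.3333]]


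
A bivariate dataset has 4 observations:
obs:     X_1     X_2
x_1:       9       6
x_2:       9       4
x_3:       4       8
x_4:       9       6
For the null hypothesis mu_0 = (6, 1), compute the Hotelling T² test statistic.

Step 1 — sample mean vector:
  mean(X_1) = (9 + 9 + 4 + 9) / 4 = 31/4 = 7.75
  mean(X_2) = (6 + 4 + 8 + 6) / 4 = 24/4 = 6
  x̄ = (7.75, 6),  deviation x̄ - mu_0 = (7.75, 6) - (6, 1) = (1.75, 5).

Step 2 — sample covariance matrix, S[i,j] = (1/(n-1)) · Σ_k (x_{k,i} - mean_i) · (x_{k,j} - mean_j), divisor n-1 = 3:
  S[X_1,X_1] = ((1.25)·(1.25) + (1.25)·(1.25) + (-3.75)·(-3.75) + (1.25)·(1.25)) / 3 = 18.75/3 = 6.25
  S[X_1,X_2] = ((1.25)·(0) + (1.25)·(-2) + (-3.75)·(2) + (1.25)·(0)) / 3 = -10/3 = -3.3333
  S[X_2,X_2] = ((0)·(0) + (-2)·(-2) + (2)·(2) + (0)·(0)) / 3 = 8/3 = 2.6667
  S = [[6.25, -3.3333],
 [-3.3333, 2.6667]].

Step 3 — invert S. det(S) = 6.25·2.6667 - (-3.3333)² = 5.5556.
  S^{-1} = (1/det) · [[d, -b], [-b, a]] = [[0.48, 0.6],
 [0.6, 1.125]].

Step 4 — quadratic form (x̄ - mu_0)^T · S^{-1} · (x̄ - mu_0):
  S^{-1} · (x̄ - mu_0) = (3.84, 6.675),
  (x̄ - mu_0)^T · [...] = (1.75)·(3.84) + (5)·(6.675) = 40.095.

Step 5 — scale by n: T² = 4 · 40.095 = 160.38.

T² ≈ 160.38


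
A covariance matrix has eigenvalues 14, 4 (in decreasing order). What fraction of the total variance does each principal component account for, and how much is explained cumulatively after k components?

Step 1 — total variance = trace(Sigma) = Σ λ_i = 14 + 4 = 18.

Step 2 — fraction explained by component i = λ_i / Σ λ:
  PC1: 14/18 = 0.7778
  PC2: 4/18 = 0.2222

Step 3 — cumulative fraction after k components = (λ_1 + ... + λ_k) / Σ λ:
  k = 1: 14/18 = 0.7778
  k = 2: (14 + 4)/18 = 18/18 = 1

Summary (fraction, with percent):

explained: PC1 0.7778 (77.78%), PC2 0.2222 (22.22%);  cumulative: 0.7778, 1


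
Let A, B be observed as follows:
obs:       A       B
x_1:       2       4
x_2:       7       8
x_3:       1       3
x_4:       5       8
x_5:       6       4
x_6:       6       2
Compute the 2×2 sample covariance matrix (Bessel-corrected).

Step 1 — column means:
  mean(A) = (2 + 7 + 1 + 5 + 6 + 6) / 6 = 27/6 = 4.5
  mean(B) = (4 + 8 + 3 + 8 + 4 + 2) / 6 = 29/6 = 4.8333

Step 2 — sample covariance S[i,j] = (1/(n-1)) · Σ_k (x_{k,i} - mean_i) · (x_{k,j} - mean_j), with n-1 = 5.
  S[A,A] = ((-2.5)·(-2.5) + (2.5)·(2.5) + (-3.5)·(-3.5) + (0.5)·(0.5) + (1.5)·(1.5) + (1.5)·(1.5)) / 5 = 29.5/5 = 5.9
  S[A,B] = ((-2.5)·(-0.8333) + (2.5)·(3.1667) + (-3.5)·(-1.8333) + (0.5)·(3.1667) + (1.5)·(-0.8333) + (1.5)·(-2.8333)) / 5 = 12.5/5 = 2.5
  S[B,B] = ((-0.8333)·(-0.8333) + (3.1667)·(3.1667) + (-1.8333)·(-1.8333) + (3.1667)·(3.1667) + (-0.8333)·(-0.8333) + (-2.8333)·(-2.8333)) / 5 = 32.8333/5 = 6.5667

S is symmetric (S[j,i] = S[i,j]). Assembling:

S = [[5.9, 2.5],
 [2.5, 6.5667]]


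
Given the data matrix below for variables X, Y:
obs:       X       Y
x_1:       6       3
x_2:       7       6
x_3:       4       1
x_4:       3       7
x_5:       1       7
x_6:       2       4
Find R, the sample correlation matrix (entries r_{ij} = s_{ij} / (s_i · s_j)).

Step 1 — column means:
  mean(X) = (6 + 7 + 4 + 3 + 1 + 2) / 6 = 23/6 = 3.8333
  mean(Y) = (3 + 6 + 1 + 7 + 7 + 4) / 6 = 28/6 = 4.6667

Step 2 — sample variances and covariances s[i,j] = (1/(n-1)) · Σ_k (x_{k,i} - mean_i) · (x_{k,j} - mean_j), with n-1 = 5:
  s[X,X] = ((2.1667)·(2.1667) + (3.1667)·(3.1667) + (0.1667)·(0.1667) + (-0.8333)·(-0.8333) + (-2.8333)·(-2.8333) + (-1.8333)·(-1.8333)) / 5 = 26.8333/5 = 5.3667
  s[X,Y] = ((2.1667)·(-1.6667) + (3.1667)·(1.3333) + (0.1667)·(-3.6667) + (-0.8333)·(2.3333) + (-2.8333)·(2.3333) + (-1.8333)·(-0.6667)) / 5 = -7.3333/5 = -1.4667
  s[Y,Y] = ((-1.6667)·(-1.6667) + (1.3333)·(1.3333) + (-3.6667)·(-3.6667) + (2.3333)·(2.3333) + (2.3333)·(2.3333) + (-0.6667)·(-0.6667)) / 5 = 29.3333/5 = 5.8667
  Sample standard deviations s_i = √(s[i,i]):
  s(X) = √(5.3667) = 2.3166
  s(Y) = √(5.8667) = 2.4221

Step 3 — r_{ij} = s_{ij} / (s_i · s_j):
  r[X,X] = 1 (diagonal).
  r[X,Y] = -1.4667 / (2.3166 · 2.4221) = -1.4667 / 5.6111 = -0.2614
  r[Y,Y] = 1 (diagonal).

R is symmetric with unit diagonal. Assembling:

R = [[1, -0.2614],
 [-0.2614, 1]]


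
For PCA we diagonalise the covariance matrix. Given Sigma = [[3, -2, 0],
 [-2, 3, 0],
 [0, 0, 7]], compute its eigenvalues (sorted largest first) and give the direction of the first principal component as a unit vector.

Step 1 — characteristic polynomial p(λ) = det(λI - Sigma) = λ³ - tr·λ² + c_1·λ - det, where tr = trace, c_1 = sum of the principal 2×2 minors, det = det(Sigma):
  tr = 3 + 3 + 7 = 13,
  c_1 = (3·3 - (-2)²) + (3·7 - (0)²) + (3·7 - (0)²) = 5 + 21 + 21 = 47,
  det = 3·(3·7 - (0)²) - (-2)·((-2)·7 - (0)·(0)) + (0)·((-2)·(0) - 3·(0)) = 3·(21) - (-2)·(-14) + (0)·(0) = 35.
  So p(λ) = λ³ - 13λ² + 47λ - 35.
Step 2 — look for an integer root (rational root theorem: any rational root is an integer divisor of 35). Testing λ = 1:
  p(1) = 1 - 13 + 47 - 35 = 0  ✓
  Dividing out (λ - 1): p(λ) = (λ - 1)(λ² - 12λ + 35).
Step 3 — remaining eigenvalues from the quadratic λ² - 12λ + 35 = 0:
  Δ = 12² - 4·35 = 144 - 140 = 4,  λ = (12 ± √4)/2 = (12 ± 2)/2 = 7 or 5.
  Sorted: λ_1 = 7,  λ_2 = 5,  λ_3 = 1  (check: sum = 13 = tr ✓).

Step 4 — unit eigenvector for λ_1 = 7: v spans the null space of (Sigma - λ_1 I), whose rows are
  r_1 = (-4, -2, 0),  r_2 = (-2, -4, 0),  r_3 = (0, 0, 0).
  v is orthogonal to every row, so take v ∝ r_1 × r_2 = ((-2)·(0) - (0)·(-4), (0)·(-2) - (-4)·(0), (-4)·(-4) - (-2)·(-2)) = (0, 0, 12).
  Rescale (divide by 12): u = (0, 0, 1).
  ||u|| = √((0)² + (0)² + (1)²) = √(1) = 1,  v_1 = u/||u|| ≈ (0, 0, 1) (||v_1|| = 1).

λ_1 = 7,  λ_2 = 5,  λ_3 = 1;  v_1 ≈ (0, 0, 1)


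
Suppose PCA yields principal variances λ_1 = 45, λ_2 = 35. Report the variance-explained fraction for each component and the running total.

Step 1 — total variance = trace(Sigma) = Σ λ_i = 45 + 35 = 80.

Step 2 — fraction explained by component i = λ_i / Σ λ:
  PC1: 45/80 = 0.5625
  PC2: 35/80 = 0.4375

Step 3 — cumulative fraction after k components = (λ_1 + ... + λ_k) / Σ λ:
  k = 1: 45/80 = 0.5625
  k = 2: (45 + 35)/80 = 80/80 = 1

Summary (fraction, with percent):

explained: PC1 0.5625 (56.25%), PC2 0.4375 (43.75%);  cumulative: 0.5625, 1


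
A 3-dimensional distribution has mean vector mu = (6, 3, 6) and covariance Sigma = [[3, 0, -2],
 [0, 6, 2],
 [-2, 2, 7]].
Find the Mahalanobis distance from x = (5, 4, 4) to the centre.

Step 1 — centre the observation: (x - mu) = (-1, 1, -2).

Step 2 — invert Sigma (cofactor / det for 3×3, or solve directly):
  Sigma^{-1} = [[0.4222, -0.0444, 0.1333],
 [-0.0444, 0.1889, -0.0667],
 [0.1333, -0.0667, 0.2]].

Step 3 — form the quadratic (x - mu)^T · Sigma^{-1} · (x - mu):
  Sigma^{-1} · (x - mu) = (-0.7333, 0.3667, -0.6).
  (x - mu)^T · [Sigma^{-1} · (x - mu)] = (-1)·(-0.7333) + (1)·(0.3667) + (-2)·(-0.6) = 2.3.

Step 4 — take square root: d = √(2.3) ≈ 1.5166.

d(x, mu) = √(2.3) ≈ 1.5166


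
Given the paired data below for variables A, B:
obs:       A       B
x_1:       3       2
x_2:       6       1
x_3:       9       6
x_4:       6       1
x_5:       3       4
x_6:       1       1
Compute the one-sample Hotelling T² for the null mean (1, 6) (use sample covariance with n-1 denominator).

Step 1 — sample mean vector:
  mean(A) = (3 + 6 + 9 + 6 + 3 + 1) / 6 = 28/6 = 4.6667
  mean(B) = (2 + 1 + 6 + 1 + 4 + 1) / 6 = 15/6 = 2.5
  x̄ = (4.6667, 2.5),  deviation x̄ - mu_0 = (4.6667, 2.5) - (1, 6) = (3.6667, -3.5).

Step 2 — sample covariance matrix, S[i,j] = (1/(n-1)) · Σ_k (x_{k,i} - mean_i) · (x_{k,j} - mean_j), divisor n-1 = 5:
  S[A,A] = ((-1.6667)·(-1.6667) + (1.3333)·(1.3333) + (4.3333)·(4.3333) + (1.3333)·(1.3333) + (-1.6667)·(-1.6667) + (-3.6667)·(-3.6667)) / 5 = 41.3333/5 = 8.2667
  S[A,B] = ((-1.6667)·(-0.5) + (1.3333)·(-1.5) + (4.3333)·(3.5) + (1.3333)·(-1.5) + (-1.6667)·(1.5) + (-3.6667)·(-1.5)) / 5 = 15/5 = 3
  S[B,B] = ((-0.5)·(-0.5) + (-1.5)·(-1.5) + (3.5)·(3.5) + (-1.5)·(-1.5) + (1.5)·(1.5) + (-1.5)·(-1.5)) / 5 = 21.5/5 = 4.3
  S = [[8.2667, 3],
 [3, 4.3]].

Step 3 — invert S. det(S) = 8.2667·4.3 - (3)² = 26.5467.
  S^{-1} = (1/det) · [[d, -b], [-b, a]] = [[0.162, -0.113],
 [-0.113, 0.3114]].

Step 4 — quadratic form (x̄ - mu_0)^T · S^{-1} · (x̄ - mu_0):
  S^{-1} · (x̄ - mu_0) = (0.9895, -1.5043),
  (x̄ - mu_0)^T · [...] = (3.6667)·(0.9895) + (-3.5)·(-1.5043) = 8.8929.

Step 5 — scale by n: T² = 6 · 8.8929 = 53.3576.

T² ≈ 53.3576


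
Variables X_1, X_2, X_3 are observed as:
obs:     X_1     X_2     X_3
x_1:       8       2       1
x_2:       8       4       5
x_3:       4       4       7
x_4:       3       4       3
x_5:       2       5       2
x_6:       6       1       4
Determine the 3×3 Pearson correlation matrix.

Step 1 — column means:
  mean(X_1) = (8 + 8 + 4 + 3 + 2 + 6) / 6 = 31/6 = 5.1667
  mean(X_2) = (2 + 4 + 4 + 4 + 5 + 1) / 6 = 20/6 = 3.3333
  mean(X_3) = (1 + 5 + 7 + 3 + 2 + 4) / 6 = 22/6 = 3.6667

Step 2 — sample variances and covariances s[i,j] = (1/(n-1)) · Σ_k (x_{k,i} - mean_i) · (x_{k,j} - mean_j), with n-1 = 5:
  s[X_1,X_1] = ((2.8333)·(2.8333) + (2.8333)·(2.8333) + (-1.1667)·(-1.1667) + (-2.1667)·(-2.1667) + (-3.1667)·(-3.1667) + (0.8333)·(0.8333)) / 5 = 32.8333/5 = 6.5667
  s[X_1,X_2] = ((2.8333)·(-1.3333) + (2.8333)·(0.6667) + (-1.1667)·(0.6667) + (-2.1667)·(0.6667) + (-3.1667)·(1.6667) + (0.8333)·(-2.3333)) / 5 = -11.3333/5 = -2.2667
  s[X_1,X_3] = ((2.8333)·(-2.6667) + (2.8333)·(1.3333) + (-1.1667)·(3.3333) + (-2.1667)·(-0.6667) + (-3.1667)·(-1.6667) + (0.8333)·(0.3333)) / 5 = -0.6667/5 = -0.1333
  s[X_2,X_2] = ((-1.3333)·(-1.3333) + (0.6667)·(0.6667) + (0.6667)·(0.6667) + (0.6667)·(0.6667) + (1.6667)·(1.6667) + (-2.3333)·(-2.3333)) / 5 = 11.3333/5 = 2.2667
  s[X_2,X_3] = ((-1.3333)·(-2.6667) + (0.6667)·(1.3333) + (0.6667)·(3.3333) + (0.6667)·(-0.6667) + (1.6667)·(-1.6667) + (-2.3333)·(0.3333)) / 5 = 2.6667/5 = 0.5333
  s[X_3,X_3] = ((-2.6667)·(-2.6667) + (1.3333)·(1.3333) + (3.3333)·(3.3333) + (-0.6667)·(-0.6667) + (-1.6667)·(-1.6667) + (0.3333)·(0.3333)) / 5 = 23.3333/5 = 4.6667
  Sample standard deviations s_i = √(s[i,i]):
  s(X_1) = √(6.5667) = 2.5626
  s(X_2) = √(2.2667) = 1.5055
  s(X_3) = √(4.6667) = 2.1602

Step 3 — r_{ij} = s_{ij} / (s_i · s_j):
  r[X_1,X_1] = 1 (diagonal).
  r[X_1,X_2] = -2.2667 / (2.5626 · 1.5055) = -2.2667 / 3.858 = -0.5875
  r[X_1,X_3] = -0.1333 / (2.5626 · 2.1602) = -0.1333 / 5.5357 = -0.0241
  r[X_2,X_2] = 1 (diagonal).
  r[X_2,X_3] = 0.5333 / (1.5055 · 2.1602) = 0.5333 / 3.2523 = 0.164
  r[X_3,X_3] = 1 (diagonal).

R is symmetric with unit diagonal. Assembling:

R = [[1, -0.5875, -0.0241],
 [-0.5875, 1, 0.164],
 [-0.0241, 0.164, 1]]
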